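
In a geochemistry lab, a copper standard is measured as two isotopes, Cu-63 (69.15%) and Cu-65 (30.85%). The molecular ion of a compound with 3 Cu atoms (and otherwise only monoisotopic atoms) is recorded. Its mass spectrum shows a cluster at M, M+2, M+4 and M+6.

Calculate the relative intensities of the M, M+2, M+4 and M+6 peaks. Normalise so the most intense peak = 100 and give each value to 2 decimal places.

74.72 : 100.00 : 44.61 : 6.63

The 3 Cu atoms are independent, so intensities follow the terms of (0.6915 + 0.3085)^3.
P(M) = 0.6915^3 = 0.330656
P(M+2) = 3 × 0.6915^2 × 0.3085^1 = 0.442548
P(M+4) = 3 × 0.6915^1 × 0.3085^2 = 0.197435
P(M+6) = 0.3085^3 = 0.029361
The M+2 peak is largest (0.442548); scaling to 100 gives 74.72 : 100.00 : 44.61 : 6.63.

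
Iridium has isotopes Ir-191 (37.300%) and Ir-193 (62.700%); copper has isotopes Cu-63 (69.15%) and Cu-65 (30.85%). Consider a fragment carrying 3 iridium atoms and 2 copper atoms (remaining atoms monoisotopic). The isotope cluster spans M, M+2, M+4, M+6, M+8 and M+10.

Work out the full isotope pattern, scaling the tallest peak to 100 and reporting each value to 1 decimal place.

Iridium pattern (n=3): 0.05189512 : 0.26170165 : 0.43991135 : 0.24649188
Copper pattern (n=2): 0.47817225 : 0.4266555 : 0.09517225
Convolve the two distributions (both contribute in 2-u steps):
  M: 0.05189512×0.47817225 = 0.024815
  M+2: 0.05189512×0.4266555 + 0.26170165×0.47817225 = 0.147280
  M+4: 0.05189512×0.09517225 + 0.26170165×0.4266555 + 0.43991135×0.47817225 = 0.326949
  M+6: 0.26170165×0.09517225 + 0.43991135×0.4266555 + 0.24649188×0.47817225 = 0.330463
  M+8: 0.43991135×0.09517225 + 0.24649188×0.4266555 = 0.147034
  M+10: 0.24649188×0.09517225 = 0.023459
Scale to base peak (0.330463) = 100: 7.5 : 44.6 : 98.9 : 100.0 : 44.5 : 7.1

7.5 : 44.6 : 98.9 : 100.0 : 44.5 : 7.1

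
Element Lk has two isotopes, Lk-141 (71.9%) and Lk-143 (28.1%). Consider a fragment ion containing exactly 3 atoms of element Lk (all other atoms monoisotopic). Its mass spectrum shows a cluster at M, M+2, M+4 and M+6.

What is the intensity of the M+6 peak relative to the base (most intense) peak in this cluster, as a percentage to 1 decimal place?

5.1%

Binomial terms of (0.719 + 0.281)^3: M 0.3717, M+2 0.4358, M+4 0.1703, M+6 0.0222 → M+2 is the base peak.
P(M+2) = C(3,1) × 0.719^2 × 0.281^1 = 3 × 0.516961 × 0.2810 = 0.435798 (base)
P(M+6) = C(3,3) × 0.719^0 × 0.281^3 = 1 × 1.0000 × 0.02218804 = 0.022188
Relative intensity = 0.022188 / 0.435798 × 100 = 5.1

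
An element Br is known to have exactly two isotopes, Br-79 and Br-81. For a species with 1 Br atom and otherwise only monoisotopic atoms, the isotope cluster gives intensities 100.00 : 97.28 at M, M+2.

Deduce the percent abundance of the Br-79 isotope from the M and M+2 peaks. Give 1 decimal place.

Let p = fractional abundance of Br-79. I(M+2)/I(M) = [C(1,1)·p^0·(1−p)] / p^1 = 1·(1−p)/p = 97.28/100.00 = 0.9728
(1−p)/p = 0.9728/1 = 0.9728  ⇒  p = 1/(1 + 0.9728) = 0.5069
Br-79: 50.7%, Br-81: 49.3%.

50.7%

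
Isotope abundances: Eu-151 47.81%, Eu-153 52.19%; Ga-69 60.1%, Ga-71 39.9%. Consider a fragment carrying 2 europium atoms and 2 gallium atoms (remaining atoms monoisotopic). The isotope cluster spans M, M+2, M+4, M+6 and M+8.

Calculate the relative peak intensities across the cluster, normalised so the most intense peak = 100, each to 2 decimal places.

Europium pattern (n=2): 0.22857961 : 0.49904078 : 0.27237961
Gallium pattern (n=2): 0.361201 : 0.479598 : 0.159201
Convolve the two distributions (both contribute in 2-u steps):
  M: 0.22857961×0.361201 = 0.082563
  M+2: 0.22857961×0.479598 + 0.49904078×0.361201 = 0.289880
  M+4: 0.22857961×0.159201 + 0.49904078×0.479598 + 0.27237961×0.361201 = 0.374113
  M+6: 0.49904078×0.159201 + 0.27237961×0.479598 = 0.210081
  M+8: 0.27237961×0.159201 = 0.043363
Scale to base peak (0.374113) = 100: 22.07 : 77.48 : 100.00 : 56.15 : 11.59

22.07 : 77.48 : 100.00 : 56.15 : 11.59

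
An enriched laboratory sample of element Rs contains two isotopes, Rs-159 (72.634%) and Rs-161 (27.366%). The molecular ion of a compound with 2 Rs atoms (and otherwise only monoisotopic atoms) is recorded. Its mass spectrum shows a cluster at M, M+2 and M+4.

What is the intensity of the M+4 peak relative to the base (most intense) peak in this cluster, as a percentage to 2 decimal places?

Term probabilities: M 0.5276, M+2 0.3975, M+4 0.0749. Base peak = M.
P(M) = C(2,0) × 0.72634^2 × 0.27366^0 = 1 × 0.5275698 × 1.0000 = 0.527570 (base)
P(M+4) = C(2,2) × 0.72634^0 × 0.27366^2 = 1 × 1.0000 × 0.0748898 = 0.074890
Relative intensity = 0.074890 / 0.527570 × 100 = 14.20

14.20%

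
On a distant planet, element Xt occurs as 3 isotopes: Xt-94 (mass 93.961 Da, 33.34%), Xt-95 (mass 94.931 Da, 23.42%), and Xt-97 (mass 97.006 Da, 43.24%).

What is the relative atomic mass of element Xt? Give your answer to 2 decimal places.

95.50 Da

Weight each isotope mass by its fractional abundance: 0.3334 × 93.961 + 0.2342 × 94.931 + 0.4324 × 97.006
= 31.3266 + 22.2328 + 41.9454 = 95.5048 Da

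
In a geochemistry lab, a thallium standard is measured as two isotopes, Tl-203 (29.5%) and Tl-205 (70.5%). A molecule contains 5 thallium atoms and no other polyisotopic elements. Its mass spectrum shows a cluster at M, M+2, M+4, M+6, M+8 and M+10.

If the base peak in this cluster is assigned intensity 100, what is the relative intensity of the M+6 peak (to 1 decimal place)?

83.7

Term probabilities: M 0.0022, M+2 0.0267, M+4 0.1276, M+6 0.3049, M+8 0.3644, M+10 0.1742. Base peak = M+8.
P(M+8) = C(5,4) × 0.295^1 × 0.705^4 = 5 × 0.2950 × 0.24703385 = 0.364375 (base)
P(M+6) = C(5,3) × 0.295^2 × 0.705^3 = 10 × 0.087025 × 0.35040263 = 0.304938
Relative intensity = 0.304938 / 0.364375 × 100 = 83.7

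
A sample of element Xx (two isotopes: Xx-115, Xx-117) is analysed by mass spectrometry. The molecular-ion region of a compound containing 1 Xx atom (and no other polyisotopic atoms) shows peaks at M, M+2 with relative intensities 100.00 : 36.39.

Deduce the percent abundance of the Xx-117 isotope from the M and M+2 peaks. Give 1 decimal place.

If p is the fraction of Xx that is Xx-115, then I(M+2)/I(M) = [C(1,1)·p^0·(1−p)] / p^1 = 1·(1−p)/p = 36.39/100.00 = 0.3639
(1−p)/p = 0.3639/1 = 0.3639  ⇒  p = 1/(1 + 0.3639) = 0.7332
Xx-115: 73.3%, Xx-117: 26.7%.

26.7%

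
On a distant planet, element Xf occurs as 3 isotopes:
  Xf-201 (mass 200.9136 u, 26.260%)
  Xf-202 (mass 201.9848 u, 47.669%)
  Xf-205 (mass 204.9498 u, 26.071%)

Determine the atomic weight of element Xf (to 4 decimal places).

202.4765 u

Average mass = Σ (abundance × isotope mass) = 0.26260 × 200.9136 + 0.47669 × 201.9848 + 0.26071 × 204.9498
= 52.75991 + 96.28413 + 53.43246 = 202.47650 u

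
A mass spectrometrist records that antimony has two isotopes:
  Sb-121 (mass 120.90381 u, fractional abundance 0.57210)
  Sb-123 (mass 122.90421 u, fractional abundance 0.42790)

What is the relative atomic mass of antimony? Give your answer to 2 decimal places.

121.76 u

The abundance-weighted mean is 0.57210 × 120.90381 + 0.42790 × 122.90421
= 69.169070 + 52.590711 = 121.759781 u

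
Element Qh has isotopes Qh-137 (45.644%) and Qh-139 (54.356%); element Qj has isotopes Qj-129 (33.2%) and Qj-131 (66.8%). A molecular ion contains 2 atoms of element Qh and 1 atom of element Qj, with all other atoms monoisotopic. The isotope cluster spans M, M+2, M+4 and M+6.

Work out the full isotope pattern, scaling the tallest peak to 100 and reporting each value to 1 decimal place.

Element Qh pattern (n=2): 0.20833747 : 0.49620505 : 0.29545747
Element Qj pattern (n=1): 0.3320 : 0.6680
Convolve the two distributions (both contribute in 2-u steps):
  M: 0.20833747×0.3320 = 0.069168
  M+2: 0.20833747×0.6680 + 0.49620505×0.3320 = 0.303910
  M+4: 0.49620505×0.6680 + 0.29545747×0.3320 = 0.429557
  M+6: 0.29545747×0.6680 = 0.197366
Scale to base peak (0.429557) = 100: 16.1 : 70.7 : 100.0 : 45.9

16.1 : 70.7 : 100.0 : 45.9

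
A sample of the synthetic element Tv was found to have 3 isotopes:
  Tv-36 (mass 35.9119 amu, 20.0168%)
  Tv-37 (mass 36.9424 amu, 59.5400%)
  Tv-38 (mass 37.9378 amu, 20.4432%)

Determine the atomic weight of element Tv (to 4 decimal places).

36.9396 amu

The abundance-weighted mean is 0.200168 × 35.9119 + 0.595400 × 36.9424 + 0.204432 × 37.9378
= 7.18841 + 21.99550 + 7.75570 = 36.93961 amu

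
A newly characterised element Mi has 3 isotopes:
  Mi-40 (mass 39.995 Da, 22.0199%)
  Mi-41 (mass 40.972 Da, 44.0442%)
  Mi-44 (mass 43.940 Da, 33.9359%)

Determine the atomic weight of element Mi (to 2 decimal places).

The abundance-weighted mean is 0.220199 × 39.995 + 0.440442 × 40.972 + 0.339359 × 43.940
= 8.8069 + 18.0458 + 14.9114 = 41.7641 Da

41.76 Da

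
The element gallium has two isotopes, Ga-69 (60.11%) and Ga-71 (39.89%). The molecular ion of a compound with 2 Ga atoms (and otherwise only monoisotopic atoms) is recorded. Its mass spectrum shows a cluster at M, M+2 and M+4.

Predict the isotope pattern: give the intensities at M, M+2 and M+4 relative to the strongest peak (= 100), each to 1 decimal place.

Each Ga atom is independently Ga-69 (p = 0.6011) or Ga-71 (q = 0.3989); the cluster is the binomial expansion (p + q)^2.
P(M) = 0.6011^2 = 0.361321
P(M+2) = 2 × 0.6011^1 × 0.3989^1 = 0.479558
P(M+4) = 0.3989^2 = 0.159121
The M+2 peak is largest (0.479558); scaling to 100 gives 75.3 : 100.0 : 33.2.

75.3 : 100.0 : 33.2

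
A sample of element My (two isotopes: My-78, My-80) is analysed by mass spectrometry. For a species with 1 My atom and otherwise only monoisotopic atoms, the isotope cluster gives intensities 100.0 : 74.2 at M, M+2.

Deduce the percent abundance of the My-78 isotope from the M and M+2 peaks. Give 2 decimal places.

If p is the fraction of My that is My-78, then I(M+2)/I(M) = [C(1,1)·p^0·(1−p)] / p^1 = 1·(1−p)/p = 74.2/100.0 = 0.7420
(1−p)/p = 0.7420/1 = 0.7420  ⇒  p = 1/(1 + 0.7420) = 0.5741
My-78: 57.41%, My-80: 42.59%.

57.41%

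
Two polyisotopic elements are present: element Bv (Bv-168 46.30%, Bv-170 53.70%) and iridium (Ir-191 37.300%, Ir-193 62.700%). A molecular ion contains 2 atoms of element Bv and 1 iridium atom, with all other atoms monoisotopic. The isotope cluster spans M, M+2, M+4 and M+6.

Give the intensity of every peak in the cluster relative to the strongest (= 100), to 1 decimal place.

Element Bv pattern (n=2): 0.214369 : 0.497262 : 0.288369
Iridium pattern (n=1): 0.3730 : 0.6270
Convolve the two distributions (both contribute in 2-u steps):
  M: 0.214369×0.3730 = 0.079960
  M+2: 0.214369×0.6270 + 0.497262×0.3730 = 0.319888
  M+4: 0.497262×0.6270 + 0.288369×0.3730 = 0.419345
  M+6: 0.288369×0.6270 = 0.180807
Scale to base peak (0.419345) = 100: 19.1 : 76.3 : 100.0 : 43.1

19.1 : 76.3 : 100.0 : 43.1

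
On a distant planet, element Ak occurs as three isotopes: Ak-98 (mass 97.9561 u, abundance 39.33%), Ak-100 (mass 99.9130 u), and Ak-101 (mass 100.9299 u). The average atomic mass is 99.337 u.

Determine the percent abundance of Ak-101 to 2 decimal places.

The remaining 60.67% is split between Ak-100 (fraction x) and Ak-101 (fraction 0.6067 − x).
Substituting: 99.9130x + 100.9299(0.6067 − x) = 60.81086587
(99.9130 − 100.9299)x = -0.42330446  ⇒  x = 0.41627, y = 0.19043
Ak-100: 41.63%, Ak-101: 19.04%.

19.04%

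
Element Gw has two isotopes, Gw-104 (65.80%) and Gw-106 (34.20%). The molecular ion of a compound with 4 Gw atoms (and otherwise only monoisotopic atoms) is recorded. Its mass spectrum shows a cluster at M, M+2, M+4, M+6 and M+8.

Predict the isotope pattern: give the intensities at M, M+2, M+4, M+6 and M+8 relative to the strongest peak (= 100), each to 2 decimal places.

48.10 : 100.00 : 77.96 : 27.01 : 3.51

Each Gw atom is independently Gw-104 (p = 0.6580) or Gw-106 (q = 0.3420); the cluster is the binomial expansion (p + q)^4.
P(M) = 0.6580^4 = 0.187458
P(M+2) = 4 × 0.6580^3 × 0.3420^1 = 0.389730
P(M+4) = 6 × 0.6580^2 × 0.3420^2 = 0.303847
P(M+6) = 4 × 0.6580^1 × 0.3420^3 = 0.105284
P(M+8) = 0.3420^4 = 0.013681
The M+2 peak is largest (0.389730); scaling to 100 gives 48.10 : 100.00 : 77.96 : 27.01 : 3.51.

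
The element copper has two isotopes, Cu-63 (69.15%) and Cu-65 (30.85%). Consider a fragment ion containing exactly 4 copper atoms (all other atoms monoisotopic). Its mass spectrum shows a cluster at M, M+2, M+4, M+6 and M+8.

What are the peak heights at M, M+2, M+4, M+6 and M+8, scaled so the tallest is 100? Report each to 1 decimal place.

56.0 : 100.0 : 66.9 : 19.9 : 2.2

The 4 Cu atoms are independent, so intensities follow the terms of (0.6915 + 0.3085)^4.
P(M) = 0.6915^4 = 0.228649
P(M+2) = 4 × 0.6915^3 × 0.3085^1 = 0.408030
P(M+4) = 6 × 0.6915^2 × 0.3085^2 = 0.273052
P(M+6) = 4 × 0.6915^1 × 0.3085^3 = 0.081212
P(M+8) = 0.3085^4 = 0.009058
The M+2 peak is largest (0.408030); scaling to 100 gives 56.0 : 100.0 : 66.9 : 19.9 : 2.2.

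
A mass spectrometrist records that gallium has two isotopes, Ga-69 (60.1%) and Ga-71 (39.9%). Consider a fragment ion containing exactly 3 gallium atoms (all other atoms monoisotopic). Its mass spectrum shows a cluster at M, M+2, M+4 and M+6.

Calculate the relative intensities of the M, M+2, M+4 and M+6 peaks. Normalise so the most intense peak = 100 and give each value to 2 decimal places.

50.21 : 100.00 : 66.39 : 14.69

Each Ga atom is independently Ga-69 (p = 0.601) or Ga-71 (q = 0.399); the cluster is the binomial expansion (p + q)^3.
P(M) = 0.601^3 = 0.217082
P(M+2) = 3 × 0.601^2 × 0.399^1 = 0.432358
P(M+4) = 3 × 0.601^1 × 0.399^2 = 0.287039
P(M+6) = 0.399^3 = 0.063521
The M+2 peak is largest (0.432358); scaling to 100 gives 50.21 : 100.00 : 66.39 : 14.69.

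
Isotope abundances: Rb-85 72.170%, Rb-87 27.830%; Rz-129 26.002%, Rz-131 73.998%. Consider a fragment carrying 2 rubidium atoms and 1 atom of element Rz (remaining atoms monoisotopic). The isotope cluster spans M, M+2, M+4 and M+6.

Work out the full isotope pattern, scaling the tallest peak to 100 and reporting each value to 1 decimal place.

Rubidium pattern (n=2): 0.52085089 : 0.40169822 : 0.07745089
Element Rz pattern (n=1): 0.26002 : 0.73998
Convolve the two distributions (both contribute in 2-u steps):
  M: 0.52085089×0.26002 = 0.135432
  M+2: 0.52085089×0.73998 + 0.40169822×0.26002 = 0.489869
  M+4: 0.40169822×0.73998 + 0.07745089×0.26002 = 0.317387
  M+6: 0.07745089×0.73998 = 0.057312
Scale to base peak (0.489869) = 100: 27.6 : 100.0 : 64.8 : 11.7

27.6 : 100.0 : 64.8 : 11.7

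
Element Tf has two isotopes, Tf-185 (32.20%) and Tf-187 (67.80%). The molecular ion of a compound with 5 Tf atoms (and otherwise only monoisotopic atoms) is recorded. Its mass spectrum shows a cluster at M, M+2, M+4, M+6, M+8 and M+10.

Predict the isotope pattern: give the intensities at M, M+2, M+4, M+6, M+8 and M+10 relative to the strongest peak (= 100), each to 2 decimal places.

Each Tf atom is independently Tf-185 (p = 0.3220) or Tf-187 (q = 0.6780); the cluster is the binomial expansion (p + q)^5.
P(M) = 0.3220^5 = 0.003462
P(M+2) = 5 × 0.3220^4 × 0.6780^1 = 0.036444
P(M+4) = 10 × 0.3220^3 × 0.6780^2 = 0.153471
P(M+6) = 10 × 0.3220^2 × 0.6780^3 = 0.323148
P(M+8) = 5 × 0.3220^1 × 0.6780^4 = 0.340208
P(M+10) = 0.6780^5 = 0.143268
The M+8 peak is largest (0.340208); scaling to 100 gives 1.02 : 10.71 : 45.11 : 94.99 : 100.00 : 42.11.

1.02 : 10.71 : 45.11 : 94.99 : 100.00 : 42.11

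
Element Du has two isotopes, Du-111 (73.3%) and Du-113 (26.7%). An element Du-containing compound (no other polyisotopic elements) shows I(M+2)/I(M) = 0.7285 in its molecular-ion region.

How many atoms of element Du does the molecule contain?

With n Du atoms, P(M+2)/P(M) = C(n,1)·p^(n−1)q / p^n = n·q/p = n · 0.267/0.733.
n = 0.7285 × 0.733/0.267 = 2.00 ≈ 2

2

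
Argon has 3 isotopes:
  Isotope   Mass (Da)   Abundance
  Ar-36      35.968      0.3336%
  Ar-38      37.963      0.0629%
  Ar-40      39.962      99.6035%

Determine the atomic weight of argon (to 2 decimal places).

39.95 Da

The abundance-weighted mean is 0.003336 × 35.968 + 0.000629 × 37.963 + 0.996035 × 39.962
= 0.1200 + 0.0239 + 39.8036 = 39.9475 Da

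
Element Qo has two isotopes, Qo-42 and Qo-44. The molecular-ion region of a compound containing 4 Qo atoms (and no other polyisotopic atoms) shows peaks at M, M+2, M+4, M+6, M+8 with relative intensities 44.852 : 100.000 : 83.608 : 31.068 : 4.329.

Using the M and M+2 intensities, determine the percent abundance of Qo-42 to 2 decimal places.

If p is the fraction of Qo that is Qo-42, then I(M+2)/I(M) = [C(4,1)·p^3·(1−p)] / p^4 = 4·(1−p)/p = 100.000/44.852 = 2.2296
(1−p)/p = 2.2296/4 = 0.5574  ⇒  p = 1/(1 + 0.5574) = 0.6421
Qo-42: 64.21%, Qo-44: 35.79%.

64.21%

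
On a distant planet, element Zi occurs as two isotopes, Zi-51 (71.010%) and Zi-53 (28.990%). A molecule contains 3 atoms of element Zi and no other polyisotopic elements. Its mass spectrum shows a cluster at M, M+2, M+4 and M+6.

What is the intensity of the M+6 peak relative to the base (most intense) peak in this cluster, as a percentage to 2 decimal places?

(0.71010 + 0.28990)^3 gives M 0.3581, M+2 0.4385, M+4 0.1790, M+6 0.0244; the largest is M+2.
P(M+2) = C(3,1) × 0.71010^2 × 0.28990^1 = 3 × 0.50424201 × 0.2899 = 0.438539 (base)
P(M+6) = C(3,3) × 0.71010^0 × 0.28990^3 = 1 × 1.0000 × 0.02436378 = 0.024364
Relative intensity = 0.024364 / 0.438539 × 100 = 5.56

5.56%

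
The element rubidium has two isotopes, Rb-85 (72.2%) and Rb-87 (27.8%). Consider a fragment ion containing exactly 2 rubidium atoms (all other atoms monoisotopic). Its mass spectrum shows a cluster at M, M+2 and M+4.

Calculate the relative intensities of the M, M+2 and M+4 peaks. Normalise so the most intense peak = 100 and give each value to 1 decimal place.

100.0 : 77.0 : 14.8

Each Rb atom is independently Rb-85 (p = 0.722) or Rb-87 (q = 0.278); the cluster is the binomial expansion (p + q)^2.
P(M) = 0.722^2 = 0.521284
P(M+2) = 2 × 0.722^1 × 0.278^1 = 0.401432
P(M+4) = 0.278^2 = 0.077284
The M peak is largest (0.521284); scaling to 100 gives 100.0 : 77.0 : 14.8.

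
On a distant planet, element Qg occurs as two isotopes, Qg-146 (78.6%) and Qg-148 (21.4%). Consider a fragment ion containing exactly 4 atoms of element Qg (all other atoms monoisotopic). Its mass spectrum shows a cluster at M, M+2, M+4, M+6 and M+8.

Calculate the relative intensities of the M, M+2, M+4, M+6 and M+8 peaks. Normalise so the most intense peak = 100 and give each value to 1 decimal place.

Each Qg atom is independently Qg-146 (p = 0.786) or Qg-148 (q = 0.214); the cluster is the binomial expansion (p + q)^4.
P(M) = 0.786^4 = 0.381672
P(M+2) = 4 × 0.786^3 × 0.214^1 = 0.415663
P(M+4) = 6 × 0.786^2 × 0.214^2 = 0.169756
P(M+6) = 4 × 0.786^1 × 0.214^3 = 0.030812
P(M+8) = 0.214^4 = 0.002097
The M+2 peak is largest (0.415663); scaling to 100 gives 91.8 : 100.0 : 40.8 : 7.4 : 0.5.

91.8 : 100.0 : 40.8 : 7.4 : 0.5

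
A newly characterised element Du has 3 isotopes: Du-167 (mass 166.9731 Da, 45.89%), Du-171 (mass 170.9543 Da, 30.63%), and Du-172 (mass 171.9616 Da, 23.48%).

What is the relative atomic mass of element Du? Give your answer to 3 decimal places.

The abundance-weighted mean is 0.4589 × 166.9731 + 0.3063 × 170.9543 + 0.2348 × 171.9616
= 76.62396 + 52.36330 + 40.37658 = 169.36384 Da

169.364 Da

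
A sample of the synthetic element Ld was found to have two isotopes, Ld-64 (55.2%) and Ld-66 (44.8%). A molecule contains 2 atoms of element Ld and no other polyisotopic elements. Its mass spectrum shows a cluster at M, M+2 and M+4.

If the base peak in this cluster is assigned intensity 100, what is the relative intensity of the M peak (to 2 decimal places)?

61.61

Term probabilities: M 0.3047, M+2 0.4946, M+4 0.2007. Base peak = M+2.
P(M+2) = C(2,1) × 0.552^1 × 0.448^1 = 2 × 0.5520 × 0.4480 = 0.494592 (base)
P(M) = C(2,0) × 0.552^2 × 0.448^0 = 1 × 0.304704 × 1.0000 = 0.304704
Relative intensity = 0.304704 / 0.494592 × 100 = 61.61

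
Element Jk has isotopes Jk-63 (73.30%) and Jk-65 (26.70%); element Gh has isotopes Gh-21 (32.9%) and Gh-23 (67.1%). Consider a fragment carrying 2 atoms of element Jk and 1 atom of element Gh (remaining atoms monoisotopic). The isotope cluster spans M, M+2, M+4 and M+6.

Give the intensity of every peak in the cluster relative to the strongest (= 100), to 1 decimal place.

Element Jk pattern (n=2): 0.537289 : 0.391422 : 0.071289
Element Gh pattern (n=1): 0.3290 : 0.6710
Convolve the two distributions (both contribute in 2-u steps):
  M: 0.537289×0.3290 = 0.176768
  M+2: 0.537289×0.6710 + 0.391422×0.3290 = 0.489299
  M+4: 0.391422×0.6710 + 0.071289×0.3290 = 0.286098
  M+6: 0.071289×0.6710 = 0.047835
Scale to base peak (0.489299) = 100: 36.1 : 100.0 : 58.5 : 9.8

36.1 : 100.0 : 58.5 : 9.8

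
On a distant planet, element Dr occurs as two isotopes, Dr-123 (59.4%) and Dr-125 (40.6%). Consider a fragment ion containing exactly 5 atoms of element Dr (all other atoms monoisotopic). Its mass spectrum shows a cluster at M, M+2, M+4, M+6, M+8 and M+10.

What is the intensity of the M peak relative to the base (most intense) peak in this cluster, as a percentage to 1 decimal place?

(0.594 + 0.406)^5 gives M 0.0739, M+2 0.2527, M+4 0.3455, M+6 0.2361, M+8 0.0807, M+10 0.0110; the largest is M+4.
P(M+4) = C(5,2) × 0.594^3 × 0.406^2 = 10 × 0.20958458 × 0.164836 = 0.345471 (base)
P(M) = C(5,0) × 0.594^5 × 0.406^0 = 1 × 0.07394899 × 1.0000 = 0.073949
Relative intensity = 0.073949 / 0.345471 × 100 = 21.4

21.4%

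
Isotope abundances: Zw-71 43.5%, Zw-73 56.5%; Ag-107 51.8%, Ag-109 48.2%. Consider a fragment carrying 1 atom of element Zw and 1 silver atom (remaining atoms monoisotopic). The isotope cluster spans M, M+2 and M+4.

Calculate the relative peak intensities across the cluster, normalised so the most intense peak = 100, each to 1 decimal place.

Element Zw pattern (n=1): 0.4350 : 0.5650
Silver pattern (n=1): 0.5180 : 0.4820
Convolve the two distributions (both contribute in 2-u steps):
  M: 0.4350×0.5180 = 0.225330
  M+2: 0.4350×0.4820 + 0.5650×0.5180 = 0.502340
  M+4: 0.5650×0.4820 = 0.272330
Scale to base peak (0.502340) = 100: 44.9 : 100.0 : 54.2

44.9 : 100.0 : 54.2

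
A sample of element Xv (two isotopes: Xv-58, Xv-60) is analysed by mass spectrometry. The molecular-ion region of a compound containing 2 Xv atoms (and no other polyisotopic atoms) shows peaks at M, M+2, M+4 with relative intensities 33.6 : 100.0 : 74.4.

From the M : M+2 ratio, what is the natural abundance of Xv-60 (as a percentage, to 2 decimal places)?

59.81%

If p is the fraction of Xv that is Xv-58, then I(M+2)/I(M) = [C(2,1)·p^1·(1−p)] / p^2 = 2·(1−p)/p = 100.0/33.6 = 2.9762
(1−p)/p = 2.9762/2 = 1.4881  ⇒  p = 1/(1 + 1.4881) = 0.4019
Xv-58: 40.19%, Xv-60: 59.81%.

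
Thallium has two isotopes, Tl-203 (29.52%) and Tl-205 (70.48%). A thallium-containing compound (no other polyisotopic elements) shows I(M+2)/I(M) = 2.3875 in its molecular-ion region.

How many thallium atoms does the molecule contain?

With n Tl atoms, P(M+2)/P(M) = C(n,1)·p^(n−1)q / p^n = n·q/p = n · 0.7048/0.2952.
n = 2.3875 × 0.2952/0.7048 = 1.00 ≈ 1

1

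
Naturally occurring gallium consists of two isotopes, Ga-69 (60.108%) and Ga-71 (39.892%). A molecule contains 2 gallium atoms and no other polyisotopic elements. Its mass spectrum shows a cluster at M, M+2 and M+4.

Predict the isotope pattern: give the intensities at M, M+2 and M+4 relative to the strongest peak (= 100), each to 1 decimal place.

75.3 : 100.0 : 33.2

Expanding (0.60108 + 0.39892)^2:
P(M) = 0.60108^2 = 0.361297
P(M+2) = 2 × 0.60108^1 × 0.39892^1 = 0.479566
P(M+4) = 0.39892^2 = 0.159137
The M+2 peak is largest (0.479566); scaling to 100 gives 75.3 : 100.0 : 33.2.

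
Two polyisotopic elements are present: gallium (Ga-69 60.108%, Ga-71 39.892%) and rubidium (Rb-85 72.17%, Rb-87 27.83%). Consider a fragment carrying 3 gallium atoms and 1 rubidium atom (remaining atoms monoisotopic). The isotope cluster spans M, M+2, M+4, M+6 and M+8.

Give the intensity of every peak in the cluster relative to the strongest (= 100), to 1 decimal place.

42.1 : 100.0 : 87.9 : 33.7 : 4.7

Gallium pattern (n=3): 0.2171685 : 0.432386 : 0.2869625 : 0.063483
Rubidium pattern (n=1): 0.7217 : 0.2783
Convolve the two distributions (both contribute in 2-u steps):
  M: 0.2171685×0.7217 = 0.156731
  M+2: 0.2171685×0.2783 + 0.432386×0.7217 = 0.372491
  M+4: 0.432386×0.2783 + 0.2869625×0.7217 = 0.327434
  M+6: 0.2869625×0.2783 + 0.063483×0.7217 = 0.125677
  M+8: 0.063483×0.2783 = 0.017667
Scale to base peak (0.372491) = 100: 42.1 : 100.0 : 87.9 : 33.7 : 4.7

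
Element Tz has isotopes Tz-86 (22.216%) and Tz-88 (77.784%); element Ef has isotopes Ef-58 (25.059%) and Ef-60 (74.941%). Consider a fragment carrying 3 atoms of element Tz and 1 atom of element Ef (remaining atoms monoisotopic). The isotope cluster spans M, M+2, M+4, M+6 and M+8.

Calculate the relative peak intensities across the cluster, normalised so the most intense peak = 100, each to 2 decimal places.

Element Tz pattern (n=3): 0.01096472 : 0.11517103 : 0.40324377 : 0.47062048
Element Ef pattern (n=1): 0.25059 : 0.74941
Convolve the two distributions (both contribute in 2-u steps):
  M: 0.01096472×0.25059 = 0.002748
  M+2: 0.01096472×0.74941 + 0.11517103×0.25059 = 0.037078
  M+4: 0.11517103×0.74941 + 0.40324377×0.25059 = 0.187359
  M+6: 0.40324377×0.74941 + 0.47062048×0.25059 = 0.420128
  M+8: 0.47062048×0.74941 = 0.352688
Scale to base peak (0.420128) = 100: 0.65 : 8.83 : 44.60 : 100.00 : 83.95

0.65 : 8.83 : 44.60 : 100.00 : 83.95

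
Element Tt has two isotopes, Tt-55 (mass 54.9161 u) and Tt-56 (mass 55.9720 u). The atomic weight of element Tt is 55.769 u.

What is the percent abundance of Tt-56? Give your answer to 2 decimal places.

80.77%

With x = fraction of Tt-55 (so Tt-56 is 1 − x):
54.9161·x + 55.9720·(1 − x) = 55.769
(54.9161 − 55.9720)·x = 55.769 − 55.9720
x = -0.2030 / -1.0559 = 0.19225 → 19.23% Tt-55, 80.77% Tt-56.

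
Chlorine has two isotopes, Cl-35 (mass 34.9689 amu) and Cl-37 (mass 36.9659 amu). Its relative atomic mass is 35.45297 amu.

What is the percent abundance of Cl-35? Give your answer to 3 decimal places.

75.760%

Let x be the fractional abundance of Cl-35; then Cl-37 has abundance 1 − x.
34.9689·x + 36.9659·(1 − x) = 35.45297
(34.9689 − 36.9659)·x = 35.45297 − 36.9659
x = -1.51293 / -1.9970 = 0.75760 → 75.760% Cl-35, 24.240% Cl-37.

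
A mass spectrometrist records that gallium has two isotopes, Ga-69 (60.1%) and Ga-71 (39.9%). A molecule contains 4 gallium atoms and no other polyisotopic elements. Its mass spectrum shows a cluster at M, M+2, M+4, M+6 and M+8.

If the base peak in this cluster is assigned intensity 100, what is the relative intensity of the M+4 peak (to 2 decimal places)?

Term probabilities: M 0.1305, M+2 0.3465, M+4 0.3450, M+6 0.1527, M+8 0.0253. Base peak = M+2.
P(M+2) = C(4,1) × 0.601^3 × 0.399^1 = 4 × 0.2170818 × 0.3990 = 0.346463 (base)
P(M+4) = C(4,2) × 0.601^2 × 0.399^2 = 6 × 0.361201 × 0.159201 = 0.345021
Relative intensity = 0.345021 / 0.346463 × 100 = 99.58

99.58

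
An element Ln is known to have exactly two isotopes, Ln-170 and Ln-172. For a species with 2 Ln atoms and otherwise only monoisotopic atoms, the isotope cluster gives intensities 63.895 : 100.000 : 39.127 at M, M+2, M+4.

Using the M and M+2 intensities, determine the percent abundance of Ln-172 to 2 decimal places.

Write p for the Ln-170 fraction. I(M+2)/I(M) = [C(2,1)·p^1·(1−p)] / p^2 = 2·(1−p)/p = 100.000/63.895 = 1.5651
(1−p)/p = 1.5651/2 = 0.7825  ⇒  p = 1/(1 + 0.7825) = 0.5610
Ln-170: 56.10%, Ln-172: 43.90%.

43.90%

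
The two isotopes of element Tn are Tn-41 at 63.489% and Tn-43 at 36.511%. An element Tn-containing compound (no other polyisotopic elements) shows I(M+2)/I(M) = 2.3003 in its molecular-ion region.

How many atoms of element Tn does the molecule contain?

4

The M+2/M ratio from n Tn atoms is n · q/p = n · 0.36511/0.63489.
n = 2.3003 × 0.63489/0.36511 = 4.00 ≈ 4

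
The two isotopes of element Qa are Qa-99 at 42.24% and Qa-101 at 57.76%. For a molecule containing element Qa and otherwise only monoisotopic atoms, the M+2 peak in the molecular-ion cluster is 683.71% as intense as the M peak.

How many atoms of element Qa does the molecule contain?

5

For n independent Qa atoms, I(M+2)/I(M) = n · (abundance Qa-101) / (abundance Qa-99) = n · 0.5776/0.4224.
n = 6.8371 × 0.4224/0.5776 = 5.00 ≈ 5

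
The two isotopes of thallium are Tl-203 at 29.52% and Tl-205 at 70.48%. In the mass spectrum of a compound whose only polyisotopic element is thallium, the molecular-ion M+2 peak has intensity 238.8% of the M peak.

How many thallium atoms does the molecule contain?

1

With n Tl atoms, P(M+2)/P(M) = C(n,1)·p^(n−1)q / p^n = n·q/p = n · 0.7048/0.2952.
n = 2.388 × 0.2952/0.7048 = 1.00 ≈ 1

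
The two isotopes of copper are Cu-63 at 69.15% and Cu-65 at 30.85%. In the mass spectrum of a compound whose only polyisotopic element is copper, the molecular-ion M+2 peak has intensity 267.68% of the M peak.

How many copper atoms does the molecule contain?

With n Cu atoms, P(M+2)/P(M) = C(n,1)·p^(n−1)q / p^n = n·q/p = n · 0.3085/0.6915.
n = 2.6768 × 0.6915/0.3085 = 6.00 ≈ 6

6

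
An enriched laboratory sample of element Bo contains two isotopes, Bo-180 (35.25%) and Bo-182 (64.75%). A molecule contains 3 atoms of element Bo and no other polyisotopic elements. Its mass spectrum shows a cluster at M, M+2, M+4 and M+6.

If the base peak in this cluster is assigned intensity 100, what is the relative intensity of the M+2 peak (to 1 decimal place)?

Binomial terms of (0.3525 + 0.6475)^3: M 0.0438, M+2 0.2414, M+4 0.4434, M+6 0.2715 → M+4 is the base peak.
P(M+4) = C(3,2) × 0.3525^1 × 0.6475^2 = 3 × 0.3525 × 0.41925625 = 0.443363 (base)
P(M+2) = C(3,1) × 0.3525^2 × 0.6475^1 = 3 × 0.12425625 × 0.6475 = 0.241368
Relative intensity = 0.241368 / 0.443363 × 100 = 54.4

54.4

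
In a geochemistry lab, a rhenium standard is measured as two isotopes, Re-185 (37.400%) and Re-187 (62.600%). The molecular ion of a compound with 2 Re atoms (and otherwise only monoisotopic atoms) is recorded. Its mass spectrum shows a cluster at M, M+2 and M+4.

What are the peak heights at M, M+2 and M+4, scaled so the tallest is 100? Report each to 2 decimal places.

29.87 : 100.00 : 83.69

The 2 Re atoms are independent, so intensities follow the terms of (0.37400 + 0.62600)^2.
P(M) = 0.37400^2 = 0.139876
P(M+2) = 2 × 0.37400^1 × 0.62600^1 = 0.468248
P(M+4) = 0.62600^2 = 0.391876
The M+2 peak is largest (0.468248); scaling to 100 gives 29.87 : 100.00 : 83.69.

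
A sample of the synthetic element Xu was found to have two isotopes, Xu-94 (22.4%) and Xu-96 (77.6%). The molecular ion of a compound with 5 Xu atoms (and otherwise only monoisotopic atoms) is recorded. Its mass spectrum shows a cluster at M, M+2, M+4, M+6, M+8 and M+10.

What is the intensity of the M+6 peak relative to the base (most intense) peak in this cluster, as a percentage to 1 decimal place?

Binomial terms of (0.224 + 0.776)^5: M 0.0006, M+2 0.0098, M+4 0.0677, M+6 0.2345, M+8 0.4061, M+10 0.2814 → M+8 is the base peak.
P(M+8) = C(5,4) × 0.224^1 × 0.776^4 = 5 × 0.2240 × 0.36261593 = 0.406130 (base)
P(M+6) = C(5,3) × 0.224^2 × 0.776^3 = 10 × 0.050176 × 0.46728858 = 0.234467
Relative intensity = 0.234467 / 0.406130 × 100 = 57.7

57.7%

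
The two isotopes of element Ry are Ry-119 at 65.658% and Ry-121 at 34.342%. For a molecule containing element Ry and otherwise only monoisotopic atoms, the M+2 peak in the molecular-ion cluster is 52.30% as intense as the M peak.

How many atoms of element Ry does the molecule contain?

With n Ry atoms, P(M+2)/P(M) = C(n,1)·p^(n−1)q / p^n = n·q/p = n · 0.34342/0.65658.
n = 0.5230 × 0.65658/0.34342 = 1.00 ≈ 1

1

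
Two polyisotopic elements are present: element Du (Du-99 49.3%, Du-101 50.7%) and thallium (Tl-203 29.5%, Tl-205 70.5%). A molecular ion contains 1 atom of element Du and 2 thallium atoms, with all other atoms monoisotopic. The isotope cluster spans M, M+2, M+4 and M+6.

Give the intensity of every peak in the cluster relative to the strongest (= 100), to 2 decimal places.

Element Du pattern (n=1): 0.4930 : 0.5070
Thallium pattern (n=2): 0.087025 : 0.41595 : 0.497025
Convolve the two distributions (both contribute in 2-u steps):
  M: 0.4930×0.087025 = 0.042903
  M+2: 0.4930×0.41595 + 0.5070×0.087025 = 0.249185
  M+4: 0.4930×0.497025 + 0.5070×0.41595 = 0.455920
  M+6: 0.5070×0.497025 = 0.251992
Scale to base peak (0.455920) = 100: 9.41 : 54.66 : 100.00 : 55.27

9.41 : 54.66 : 100.00 : 55.27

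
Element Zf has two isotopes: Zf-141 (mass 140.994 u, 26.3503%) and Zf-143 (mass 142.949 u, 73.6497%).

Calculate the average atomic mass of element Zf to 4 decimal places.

Average mass = Σ (abundance × isotope mass) = 0.263503 × 140.994 + 0.736497 × 142.949
= 37.15234 + 105.28151 = 142.43385 u

142.4339 u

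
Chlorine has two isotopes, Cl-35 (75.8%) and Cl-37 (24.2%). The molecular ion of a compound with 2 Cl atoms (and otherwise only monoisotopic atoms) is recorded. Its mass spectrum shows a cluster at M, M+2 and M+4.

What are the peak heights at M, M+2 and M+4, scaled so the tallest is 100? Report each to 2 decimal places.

Each Cl atom is independently Cl-35 (p = 0.758) or Cl-37 (q = 0.242); the cluster is the binomial expansion (p + q)^2.
P(M) = 0.758^2 = 0.574564
P(M+2) = 2 × 0.758^1 × 0.242^1 = 0.366872
P(M+4) = 0.242^2 = 0.058564
The M peak is largest (0.574564); scaling to 100 gives 100.00 : 63.85 : 10.19.

100.00 : 63.85 : 10.19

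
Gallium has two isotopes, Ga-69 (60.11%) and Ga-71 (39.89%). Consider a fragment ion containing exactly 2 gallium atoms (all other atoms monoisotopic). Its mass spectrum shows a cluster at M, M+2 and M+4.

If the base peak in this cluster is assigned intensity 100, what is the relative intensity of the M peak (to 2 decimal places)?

75.34

(0.6011 + 0.3989)^2 gives M 0.3613, M+2 0.4796, M+4 0.1591; the largest is M+2.
P(M+2) = C(2,1) × 0.6011^1 × 0.3989^1 = 2 × 0.6011 × 0.3989 = 0.479558 (base)
P(M) = C(2,0) × 0.6011^2 × 0.3989^0 = 1 × 0.36132121 × 1.0000 = 0.361321
Relative intensity = 0.361321 / 0.479558 × 100 = 75.34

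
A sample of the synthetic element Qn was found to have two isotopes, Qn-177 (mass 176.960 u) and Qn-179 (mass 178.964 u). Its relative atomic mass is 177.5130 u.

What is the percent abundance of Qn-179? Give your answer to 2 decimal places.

With x = fraction of Qn-177 (so Qn-179 is 1 − x):
176.960·x + 178.964·(1 − x) = 177.5130
(176.960 − 178.964)·x = 177.5130 − 178.964
x = -1.4510 / -2.004 = 0.72405 → 72.41% Qn-177, 27.59% Qn-179.

27.59%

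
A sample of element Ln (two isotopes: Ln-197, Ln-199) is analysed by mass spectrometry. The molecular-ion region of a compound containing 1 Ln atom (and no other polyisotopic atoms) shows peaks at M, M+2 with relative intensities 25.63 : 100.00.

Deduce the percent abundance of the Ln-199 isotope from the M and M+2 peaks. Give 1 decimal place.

79.6%

If p is the fraction of Ln that is Ln-197, then I(M+2)/I(M) = [C(1,1)·p^0·(1−p)] / p^1 = 1·(1−p)/p = 100.00/25.63 = 3.9017
(1−p)/p = 3.9017/1 = 3.9017  ⇒  p = 1/(1 + 3.9017) = 0.2040
Ln-197: 20.4%, Ln-199: 79.6%.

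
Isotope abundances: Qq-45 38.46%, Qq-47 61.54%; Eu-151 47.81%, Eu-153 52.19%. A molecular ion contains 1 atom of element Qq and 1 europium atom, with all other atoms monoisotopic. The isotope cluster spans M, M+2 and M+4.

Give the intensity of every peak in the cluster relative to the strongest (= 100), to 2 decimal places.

Element Qq pattern (n=1): 0.3846 : 0.6154
Europium pattern (n=1): 0.4781 : 0.5219
Convolve the two distributions (both contribute in 2-u steps):
  M: 0.3846×0.4781 = 0.183877
  M+2: 0.3846×0.5219 + 0.6154×0.4781 = 0.494945
  M+4: 0.6154×0.5219 = 0.321177
Scale to base peak (0.494945) = 100: 37.15 : 100.00 : 64.89

37.15 : 100.00 : 64.89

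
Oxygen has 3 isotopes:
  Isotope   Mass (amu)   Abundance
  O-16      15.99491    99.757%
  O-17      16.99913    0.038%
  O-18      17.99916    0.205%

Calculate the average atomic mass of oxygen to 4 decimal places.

The abundance-weighted mean is 0.99757 × 15.99491 + 0.00038 × 16.99913 + 0.00205 × 17.99916
= 15.956042 + 0.006460 + 0.036898 = 15.999400 amu

15.9994 amu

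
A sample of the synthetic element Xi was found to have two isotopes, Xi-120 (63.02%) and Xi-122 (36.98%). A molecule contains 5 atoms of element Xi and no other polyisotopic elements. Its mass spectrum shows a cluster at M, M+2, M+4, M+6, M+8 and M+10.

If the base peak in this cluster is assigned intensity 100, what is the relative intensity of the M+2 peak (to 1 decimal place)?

85.2

Term probabilities: M 0.0994, M+2 0.2916, M+4 0.3423, M+6 0.2008, M+8 0.0589, M+10 0.0069. Base peak = M+4.
P(M+4) = C(5,2) × 0.6302^3 × 0.3698^2 = 10 × 0.25028522 × 0.13675204 = 0.342270 (base)
P(M+2) = C(5,1) × 0.6302^4 × 0.3698^1 = 5 × 0.15772974 × 0.3698 = 0.291642
Relative intensity = 0.291642 / 0.342270 × 100 = 85.2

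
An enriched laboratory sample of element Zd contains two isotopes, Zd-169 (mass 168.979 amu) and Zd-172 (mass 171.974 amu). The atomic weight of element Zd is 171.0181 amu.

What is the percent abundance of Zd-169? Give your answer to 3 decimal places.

31.917%

Let x be the fractional abundance of Zd-169; then Zd-172 has abundance 1 − x.
168.979·x + 171.974·(1 − x) = 171.0181
(168.979 − 171.974)·x = 171.0181 − 171.974
x = -0.9559 / -2.995 = 0.31917 → 31.917% Zd-169, 68.083% Zd-172.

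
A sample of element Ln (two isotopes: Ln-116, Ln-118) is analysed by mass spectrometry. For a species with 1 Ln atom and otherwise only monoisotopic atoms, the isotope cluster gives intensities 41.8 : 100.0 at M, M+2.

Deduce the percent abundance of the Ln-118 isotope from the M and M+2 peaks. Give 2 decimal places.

Let p = fractional abundance of Ln-116. I(M+2)/I(M) = [C(1,1)·p^0·(1−p)] / p^1 = 1·(1−p)/p = 100.0/41.8 = 2.3923
(1−p)/p = 2.3923/1 = 2.3923  ⇒  p = 1/(1 + 2.3923) = 0.2948
Ln-116: 29.48%, Ln-118: 70.52%.

70.52%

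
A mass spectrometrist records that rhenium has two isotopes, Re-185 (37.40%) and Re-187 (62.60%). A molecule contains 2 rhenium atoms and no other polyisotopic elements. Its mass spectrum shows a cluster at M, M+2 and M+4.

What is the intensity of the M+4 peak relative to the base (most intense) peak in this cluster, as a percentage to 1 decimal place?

83.7%

Binomial terms of (0.3740 + 0.6260)^2: M 0.1399, M+2 0.4682, M+4 0.3919 → M+2 is the base peak.
P(M+2) = C(2,1) × 0.3740^1 × 0.6260^1 = 2 × 0.3740 × 0.6260 = 0.468248 (base)
P(M+4) = C(2,2) × 0.3740^0 × 0.6260^2 = 1 × 1.0000 × 0.391876 = 0.391876
Relative intensity = 0.391876 / 0.468248 × 100 = 83.7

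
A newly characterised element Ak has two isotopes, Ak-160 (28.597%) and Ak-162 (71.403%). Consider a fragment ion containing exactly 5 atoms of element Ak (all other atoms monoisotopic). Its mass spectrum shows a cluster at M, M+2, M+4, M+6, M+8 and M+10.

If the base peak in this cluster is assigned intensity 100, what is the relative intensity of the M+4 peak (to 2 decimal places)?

Binomial terms of (0.28597 + 0.71403)^5: M 0.0019, M+2 0.0239, M+4 0.1192, M+6 0.2977, M+8 0.3717, M+10 0.1856 → M+8 is the base peak.
P(M+8) = C(5,4) × 0.28597^1 × 0.71403^4 = 5 × 0.28597 × 0.25993564 = 0.371669 (base)
P(M+4) = C(5,2) × 0.28597^3 × 0.71403^2 = 10 × 0.0233863 × 0.50983884 = 0.119232
Relative intensity = 0.119232 / 0.371669 × 100 = 32.08

32.08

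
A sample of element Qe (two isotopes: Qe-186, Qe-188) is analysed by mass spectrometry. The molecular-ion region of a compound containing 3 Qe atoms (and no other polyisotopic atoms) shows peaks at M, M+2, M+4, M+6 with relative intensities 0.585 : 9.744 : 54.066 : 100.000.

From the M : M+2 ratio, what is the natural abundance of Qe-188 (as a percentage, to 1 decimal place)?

If p is the fraction of Qe that is Qe-186, then I(M+2)/I(M) = [C(3,1)·p^2·(1−p)] / p^3 = 3·(1−p)/p = 9.744/0.585 = 16.6564
(1−p)/p = 16.6564/3 = 5.5521  ⇒  p = 1/(1 + 5.5521) = 0.1526
Qe-186: 15.3%, Qe-188: 84.7%.

84.7%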